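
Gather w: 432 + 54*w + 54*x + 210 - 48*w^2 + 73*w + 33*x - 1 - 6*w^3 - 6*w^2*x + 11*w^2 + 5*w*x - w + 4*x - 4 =-6*w^3 + w^2*(-6*x - 37) + w*(5*x + 126) + 91*x + 637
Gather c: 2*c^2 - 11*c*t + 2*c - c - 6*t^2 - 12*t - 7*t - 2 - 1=2*c^2 + c*(1 - 11*t) - 6*t^2 - 19*t - 3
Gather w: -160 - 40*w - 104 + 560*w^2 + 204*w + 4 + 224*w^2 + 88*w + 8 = 784*w^2 + 252*w - 252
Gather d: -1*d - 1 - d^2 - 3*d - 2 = -d^2 - 4*d - 3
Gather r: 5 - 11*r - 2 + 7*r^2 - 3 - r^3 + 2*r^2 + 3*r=-r^3 + 9*r^2 - 8*r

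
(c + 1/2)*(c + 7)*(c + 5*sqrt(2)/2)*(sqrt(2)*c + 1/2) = sqrt(2)*c^4 + 11*c^3/2 + 15*sqrt(2)*c^3/2 + 19*sqrt(2)*c^2/4 + 165*c^2/4 + 75*sqrt(2)*c/8 + 77*c/4 + 35*sqrt(2)/8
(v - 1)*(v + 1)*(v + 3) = v^3 + 3*v^2 - v - 3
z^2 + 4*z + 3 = (z + 1)*(z + 3)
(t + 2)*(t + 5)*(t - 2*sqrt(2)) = t^3 - 2*sqrt(2)*t^2 + 7*t^2 - 14*sqrt(2)*t + 10*t - 20*sqrt(2)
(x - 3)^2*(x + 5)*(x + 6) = x^4 + 5*x^3 - 27*x^2 - 81*x + 270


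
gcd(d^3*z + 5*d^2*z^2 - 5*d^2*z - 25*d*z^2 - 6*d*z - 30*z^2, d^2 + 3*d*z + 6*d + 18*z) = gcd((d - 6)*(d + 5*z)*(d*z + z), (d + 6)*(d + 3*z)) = 1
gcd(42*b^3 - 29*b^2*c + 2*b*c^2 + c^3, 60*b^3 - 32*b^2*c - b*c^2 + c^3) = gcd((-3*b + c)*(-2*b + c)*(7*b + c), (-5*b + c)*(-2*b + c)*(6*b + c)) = 2*b - c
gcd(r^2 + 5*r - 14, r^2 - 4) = r - 2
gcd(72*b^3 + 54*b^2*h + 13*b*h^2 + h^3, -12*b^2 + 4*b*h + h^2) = 6*b + h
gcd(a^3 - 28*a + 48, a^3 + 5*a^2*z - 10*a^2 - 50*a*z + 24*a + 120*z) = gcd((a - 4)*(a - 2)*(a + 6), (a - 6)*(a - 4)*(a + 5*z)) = a - 4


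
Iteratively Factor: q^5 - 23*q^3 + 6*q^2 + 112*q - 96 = (q - 4)*(q^4 + 4*q^3 - 7*q^2 - 22*q + 24) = (q - 4)*(q - 1)*(q^3 + 5*q^2 - 2*q - 24) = (q - 4)*(q - 1)*(q + 4)*(q^2 + q - 6) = (q - 4)*(q - 1)*(q + 3)*(q + 4)*(q - 2)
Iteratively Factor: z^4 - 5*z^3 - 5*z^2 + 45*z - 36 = (z - 3)*(z^3 - 2*z^2 - 11*z + 12) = (z - 3)*(z - 1)*(z^2 - z - 12) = (z - 3)*(z - 1)*(z + 3)*(z - 4)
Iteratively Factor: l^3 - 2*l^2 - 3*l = (l - 3)*(l^2 + l) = (l - 3)*(l + 1)*(l)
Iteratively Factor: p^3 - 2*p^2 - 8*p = (p - 4)*(p^2 + 2*p) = (p - 4)*(p + 2)*(p)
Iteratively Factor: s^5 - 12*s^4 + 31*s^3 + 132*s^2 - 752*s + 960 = (s - 4)*(s^4 - 8*s^3 - s^2 + 128*s - 240) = (s - 4)*(s + 4)*(s^3 - 12*s^2 + 47*s - 60) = (s - 5)*(s - 4)*(s + 4)*(s^2 - 7*s + 12) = (s - 5)*(s - 4)*(s - 3)*(s + 4)*(s - 4)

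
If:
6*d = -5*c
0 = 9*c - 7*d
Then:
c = 0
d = 0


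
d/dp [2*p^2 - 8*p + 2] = 4*p - 8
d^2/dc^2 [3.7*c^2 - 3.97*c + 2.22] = 7.40000000000000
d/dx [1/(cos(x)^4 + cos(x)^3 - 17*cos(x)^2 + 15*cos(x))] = (4*cos(x)^3 + 3*cos(x)^2 - 34*cos(x) + 15)*sin(x)/((cos(x)^3 + cos(x)^2 - 17*cos(x) + 15)^2*cos(x)^2)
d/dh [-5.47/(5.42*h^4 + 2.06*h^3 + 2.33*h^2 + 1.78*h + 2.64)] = (118.5896*h^3 + 33.8046*h^2 + 25.4902*h + 9.7366)/(5.42*h^4 + 2.06*h^3 + 2.33*h^2 + 1.78*h + 2.64)^2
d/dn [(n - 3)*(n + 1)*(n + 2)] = 3*n^2 - 7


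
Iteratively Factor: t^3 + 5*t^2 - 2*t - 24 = (t + 3)*(t^2 + 2*t - 8) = (t + 3)*(t + 4)*(t - 2)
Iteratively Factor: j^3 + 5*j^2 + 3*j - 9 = (j + 3)*(j^2 + 2*j - 3) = (j - 1)*(j + 3)*(j + 3)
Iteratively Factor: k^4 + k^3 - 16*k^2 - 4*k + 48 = (k + 2)*(k^3 - k^2 - 14*k + 24) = (k + 2)*(k + 4)*(k^2 - 5*k + 6) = (k - 3)*(k + 2)*(k + 4)*(k - 2)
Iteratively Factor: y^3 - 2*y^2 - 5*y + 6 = (y - 1)*(y^2 - y - 6) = (y - 3)*(y - 1)*(y + 2)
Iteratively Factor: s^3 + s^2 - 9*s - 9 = (s + 3)*(s^2 - 2*s - 3) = (s + 1)*(s + 3)*(s - 3)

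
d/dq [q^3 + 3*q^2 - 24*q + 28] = 3*q^2 + 6*q - 24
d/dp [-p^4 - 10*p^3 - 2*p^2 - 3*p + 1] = -4*p^3 - 30*p^2 - 4*p - 3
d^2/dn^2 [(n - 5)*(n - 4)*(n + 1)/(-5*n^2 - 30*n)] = 2*(-19*n^3 - 12*n^2 - 72*n - 144)/(n^3*(n^3 + 18*n^2 + 108*n + 216))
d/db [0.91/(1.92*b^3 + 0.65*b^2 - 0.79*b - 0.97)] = (-5.2416*b^2 - 1.183*b + 0.7189)/(1.92*b^3 + 0.65*b^2 - 0.79*b - 0.97)^2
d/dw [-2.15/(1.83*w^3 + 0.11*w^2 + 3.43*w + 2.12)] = (11.8035*w^2 + 0.473*w + 7.3745)/(1.83*w^3 + 0.11*w^2 + 3.43*w + 2.12)^2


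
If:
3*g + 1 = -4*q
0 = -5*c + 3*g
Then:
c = -4*q/5 - 1/5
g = -4*q/3 - 1/3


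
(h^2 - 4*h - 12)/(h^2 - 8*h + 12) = (h + 2)/(h - 2)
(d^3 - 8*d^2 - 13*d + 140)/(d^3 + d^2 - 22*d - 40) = (d - 7)/(d + 2)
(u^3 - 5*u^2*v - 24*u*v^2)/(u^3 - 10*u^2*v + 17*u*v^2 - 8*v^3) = u*(u + 3*v)/(u^2 - 2*u*v + v^2)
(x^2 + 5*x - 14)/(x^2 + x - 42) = (x - 2)/(x - 6)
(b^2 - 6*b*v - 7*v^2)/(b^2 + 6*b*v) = (b^2 - 6*b*v - 7*v^2)/(b*(b + 6*v))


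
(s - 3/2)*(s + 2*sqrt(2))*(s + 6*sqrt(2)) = s^3 - 3*s^2/2 + 8*sqrt(2)*s^2 - 12*sqrt(2)*s + 24*s - 36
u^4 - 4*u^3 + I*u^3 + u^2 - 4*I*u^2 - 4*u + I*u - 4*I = (u - 4)*(u - I)*(u + I)^2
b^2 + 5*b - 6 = (b - 1)*(b + 6)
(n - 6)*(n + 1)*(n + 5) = n^3 - 31*n - 30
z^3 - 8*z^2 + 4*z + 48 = (z - 6)*(z - 4)*(z + 2)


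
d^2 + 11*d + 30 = (d + 5)*(d + 6)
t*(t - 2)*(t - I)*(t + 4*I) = t^4 - 2*t^3 + 3*I*t^3 + 4*t^2 - 6*I*t^2 - 8*t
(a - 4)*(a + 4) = a^2 - 16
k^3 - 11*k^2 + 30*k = k*(k - 6)*(k - 5)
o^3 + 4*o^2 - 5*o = o*(o - 1)*(o + 5)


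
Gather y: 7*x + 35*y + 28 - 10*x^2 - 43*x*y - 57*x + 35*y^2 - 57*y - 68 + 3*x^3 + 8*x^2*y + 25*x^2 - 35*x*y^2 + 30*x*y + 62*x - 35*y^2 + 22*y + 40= 3*x^3 + 15*x^2 - 35*x*y^2 + 12*x + y*(8*x^2 - 13*x)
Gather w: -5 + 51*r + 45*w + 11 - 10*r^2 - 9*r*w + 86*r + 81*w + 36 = -10*r^2 + 137*r + w*(126 - 9*r) + 42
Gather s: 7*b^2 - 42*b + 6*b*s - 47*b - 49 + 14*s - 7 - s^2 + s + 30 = 7*b^2 - 89*b - s^2 + s*(6*b + 15) - 26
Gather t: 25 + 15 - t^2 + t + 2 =-t^2 + t + 42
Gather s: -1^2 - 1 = -2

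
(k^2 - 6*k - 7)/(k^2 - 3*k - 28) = (k + 1)/(k + 4)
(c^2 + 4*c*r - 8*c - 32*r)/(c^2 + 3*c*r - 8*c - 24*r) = (c + 4*r)/(c + 3*r)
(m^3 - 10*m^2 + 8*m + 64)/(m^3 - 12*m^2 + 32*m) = (m + 2)/m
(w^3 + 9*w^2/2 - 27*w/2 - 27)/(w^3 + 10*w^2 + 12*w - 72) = (2*w^2 - 3*w - 9)/(2*(w^2 + 4*w - 12))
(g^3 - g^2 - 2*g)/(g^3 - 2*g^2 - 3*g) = (g - 2)/(g - 3)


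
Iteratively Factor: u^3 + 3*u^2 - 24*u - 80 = (u + 4)*(u^2 - u - 20) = (u - 5)*(u + 4)*(u + 4)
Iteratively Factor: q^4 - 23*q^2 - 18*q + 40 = (q - 1)*(q^3 + q^2 - 22*q - 40) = (q - 1)*(q + 2)*(q^2 - q - 20) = (q - 1)*(q + 2)*(q + 4)*(q - 5)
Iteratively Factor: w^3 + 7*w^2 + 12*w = (w)*(w^2 + 7*w + 12) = w*(w + 4)*(w + 3)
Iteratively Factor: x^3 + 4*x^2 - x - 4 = (x + 1)*(x^2 + 3*x - 4) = (x - 1)*(x + 1)*(x + 4)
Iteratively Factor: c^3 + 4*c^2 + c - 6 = (c + 3)*(c^2 + c - 2) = (c - 1)*(c + 3)*(c + 2)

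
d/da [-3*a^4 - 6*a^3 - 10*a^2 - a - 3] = -12*a^3 - 18*a^2 - 20*a - 1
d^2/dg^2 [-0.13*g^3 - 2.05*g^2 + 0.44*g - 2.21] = -0.78*g - 4.1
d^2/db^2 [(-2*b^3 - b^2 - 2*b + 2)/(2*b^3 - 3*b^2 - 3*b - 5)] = 2*(-16*b^6 - 60*b^5 - 54*b^4 - 175*b^3 - 147*b^2 + 54*b - 7)/(8*b^9 - 36*b^8 + 18*b^7 + 21*b^6 + 153*b^5 - 36*b^4 - 147*b^3 - 360*b^2 - 225*b - 125)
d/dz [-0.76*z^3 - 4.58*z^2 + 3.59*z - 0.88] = -2.28*z^2 - 9.16*z + 3.59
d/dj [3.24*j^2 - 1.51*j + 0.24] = 6.48*j - 1.51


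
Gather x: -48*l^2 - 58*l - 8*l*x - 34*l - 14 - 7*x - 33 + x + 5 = -48*l^2 - 92*l + x*(-8*l - 6) - 42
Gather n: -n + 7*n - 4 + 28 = 6*n + 24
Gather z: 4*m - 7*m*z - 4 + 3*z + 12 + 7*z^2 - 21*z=4*m + 7*z^2 + z*(-7*m - 18) + 8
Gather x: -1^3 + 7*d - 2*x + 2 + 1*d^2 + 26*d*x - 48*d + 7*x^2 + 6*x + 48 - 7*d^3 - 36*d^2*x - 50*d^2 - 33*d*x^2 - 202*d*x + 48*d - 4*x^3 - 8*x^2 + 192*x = -7*d^3 - 49*d^2 + 7*d - 4*x^3 + x^2*(-33*d - 1) + x*(-36*d^2 - 176*d + 196) + 49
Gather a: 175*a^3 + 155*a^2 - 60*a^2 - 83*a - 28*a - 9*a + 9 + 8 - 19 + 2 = 175*a^3 + 95*a^2 - 120*a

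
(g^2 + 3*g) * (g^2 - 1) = g^4 + 3*g^3 - g^2 - 3*g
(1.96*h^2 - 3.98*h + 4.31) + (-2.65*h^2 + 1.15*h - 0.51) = -0.69*h^2 - 2.83*h + 3.8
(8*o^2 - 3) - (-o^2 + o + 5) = 9*o^2 - o - 8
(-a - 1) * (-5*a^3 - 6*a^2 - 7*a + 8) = 5*a^4 + 11*a^3 + 13*a^2 - a - 8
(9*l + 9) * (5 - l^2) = -9*l^3 - 9*l^2 + 45*l + 45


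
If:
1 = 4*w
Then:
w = 1/4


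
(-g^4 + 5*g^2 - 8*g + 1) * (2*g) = -2*g^5 + 10*g^3 - 16*g^2 + 2*g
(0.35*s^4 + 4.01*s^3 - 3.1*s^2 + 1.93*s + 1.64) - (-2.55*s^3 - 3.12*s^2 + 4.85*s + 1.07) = 0.35*s^4 + 6.56*s^3 + 0.02*s^2 - 2.92*s + 0.57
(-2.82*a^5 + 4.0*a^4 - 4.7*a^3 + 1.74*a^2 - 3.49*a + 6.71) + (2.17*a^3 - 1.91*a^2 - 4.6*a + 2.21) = -2.82*a^5 + 4.0*a^4 - 2.53*a^3 - 0.17*a^2 - 8.09*a + 8.92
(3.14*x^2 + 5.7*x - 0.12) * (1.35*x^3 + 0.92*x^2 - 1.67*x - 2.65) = 4.239*x^5 + 10.5838*x^4 - 0.161799999999999*x^3 - 17.9504*x^2 - 14.9046*x + 0.318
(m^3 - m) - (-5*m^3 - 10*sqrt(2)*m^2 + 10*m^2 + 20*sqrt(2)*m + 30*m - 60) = 6*m^3 - 10*m^2 + 10*sqrt(2)*m^2 - 31*m - 20*sqrt(2)*m + 60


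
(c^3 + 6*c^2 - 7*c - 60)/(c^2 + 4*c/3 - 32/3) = 3*(c^2 + 2*c - 15)/(3*c - 8)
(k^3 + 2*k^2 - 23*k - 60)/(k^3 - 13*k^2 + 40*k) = (k^2 + 7*k + 12)/(k*(k - 8))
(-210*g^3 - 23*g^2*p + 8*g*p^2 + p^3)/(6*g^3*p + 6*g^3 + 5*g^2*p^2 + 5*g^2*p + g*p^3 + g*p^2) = (-210*g^3 - 23*g^2*p + 8*g*p^2 + p^3)/(g*(6*g^2*p + 6*g^2 + 5*g*p^2 + 5*g*p + p^3 + p^2))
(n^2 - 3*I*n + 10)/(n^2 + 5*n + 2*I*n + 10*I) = (n - 5*I)/(n + 5)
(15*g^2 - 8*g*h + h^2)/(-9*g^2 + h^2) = (-5*g + h)/(3*g + h)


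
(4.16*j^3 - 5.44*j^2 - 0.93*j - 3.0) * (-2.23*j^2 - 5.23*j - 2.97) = -9.2768*j^5 - 9.6256*j^4 + 18.1699*j^3 + 27.7107*j^2 + 18.4521*j + 8.91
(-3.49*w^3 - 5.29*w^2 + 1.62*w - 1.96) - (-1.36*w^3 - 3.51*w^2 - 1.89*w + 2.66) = -2.13*w^3 - 1.78*w^2 + 3.51*w - 4.62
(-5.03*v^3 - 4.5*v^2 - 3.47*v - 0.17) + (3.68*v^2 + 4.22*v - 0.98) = -5.03*v^3 - 0.82*v^2 + 0.75*v - 1.15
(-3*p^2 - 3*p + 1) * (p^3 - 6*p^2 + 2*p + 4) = -3*p^5 + 15*p^4 + 13*p^3 - 24*p^2 - 10*p + 4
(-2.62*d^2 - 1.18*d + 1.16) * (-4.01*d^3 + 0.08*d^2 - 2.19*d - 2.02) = 10.5062*d^5 + 4.5222*d^4 + 0.991800000000001*d^3 + 7.9694*d^2 - 0.1568*d - 2.3432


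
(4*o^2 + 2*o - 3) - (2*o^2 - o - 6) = 2*o^2 + 3*o + 3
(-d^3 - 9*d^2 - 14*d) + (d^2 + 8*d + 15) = -d^3 - 8*d^2 - 6*d + 15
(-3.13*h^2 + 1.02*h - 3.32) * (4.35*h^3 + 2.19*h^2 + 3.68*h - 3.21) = -13.6155*h^5 - 2.4177*h^4 - 23.7266*h^3 + 6.5301*h^2 - 15.4918*h + 10.6572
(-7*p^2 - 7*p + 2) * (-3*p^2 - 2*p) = 21*p^4 + 35*p^3 + 8*p^2 - 4*p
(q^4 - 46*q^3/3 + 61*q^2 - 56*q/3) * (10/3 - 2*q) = -2*q^5 + 34*q^4 - 1558*q^3/9 + 722*q^2/3 - 560*q/9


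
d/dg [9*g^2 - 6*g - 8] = 18*g - 6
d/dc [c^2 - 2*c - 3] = 2*c - 2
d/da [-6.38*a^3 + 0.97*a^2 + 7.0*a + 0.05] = -19.14*a^2 + 1.94*a + 7.0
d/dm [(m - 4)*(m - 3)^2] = (m - 3)*(3*m - 11)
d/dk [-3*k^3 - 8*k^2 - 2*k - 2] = -9*k^2 - 16*k - 2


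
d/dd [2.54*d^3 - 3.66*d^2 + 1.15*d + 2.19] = 7.62*d^2 - 7.32*d + 1.15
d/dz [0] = 0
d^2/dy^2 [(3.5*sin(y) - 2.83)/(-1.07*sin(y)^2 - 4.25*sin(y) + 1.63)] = (4.00715*sin(y)^5 - 28.876518*sin(y)^4 - 9.99647499999995*sin(y)^3 - 27.173435*sin(y)^2 + 30.284775*sin(y) + 63.612856)/(1.07*sin(y)^2 + 4.25*sin(y) - 1.63)^3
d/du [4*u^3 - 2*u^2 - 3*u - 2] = 12*u^2 - 4*u - 3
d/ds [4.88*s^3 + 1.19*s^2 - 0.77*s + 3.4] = 14.64*s^2 + 2.38*s - 0.77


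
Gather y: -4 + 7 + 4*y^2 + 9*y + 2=4*y^2 + 9*y + 5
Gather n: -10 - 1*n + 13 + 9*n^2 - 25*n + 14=9*n^2 - 26*n + 17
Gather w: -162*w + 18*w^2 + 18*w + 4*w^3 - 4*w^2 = 4*w^3 + 14*w^2 - 144*w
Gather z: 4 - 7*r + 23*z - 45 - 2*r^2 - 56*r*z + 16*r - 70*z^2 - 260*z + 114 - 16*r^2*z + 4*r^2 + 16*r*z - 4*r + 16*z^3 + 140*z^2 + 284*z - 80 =2*r^2 + 5*r + 16*z^3 + 70*z^2 + z*(-16*r^2 - 40*r + 47) - 7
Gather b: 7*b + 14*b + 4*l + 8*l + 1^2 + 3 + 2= 21*b + 12*l + 6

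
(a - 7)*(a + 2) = a^2 - 5*a - 14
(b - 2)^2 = b^2 - 4*b + 4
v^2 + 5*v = v*(v + 5)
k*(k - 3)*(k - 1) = k^3 - 4*k^2 + 3*k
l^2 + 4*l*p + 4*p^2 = (l + 2*p)^2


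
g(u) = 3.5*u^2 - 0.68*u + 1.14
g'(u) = 7.0*u - 0.68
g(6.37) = 138.83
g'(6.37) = 43.91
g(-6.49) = 152.97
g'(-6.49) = -46.11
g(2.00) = 13.78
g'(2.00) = 13.32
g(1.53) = 8.29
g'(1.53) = 10.03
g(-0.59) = 2.76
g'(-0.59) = -4.81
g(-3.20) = 39.16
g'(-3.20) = -23.08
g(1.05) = 4.28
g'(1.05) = 6.67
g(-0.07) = 1.20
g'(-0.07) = -1.17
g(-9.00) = 290.76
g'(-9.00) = -63.68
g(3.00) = 30.60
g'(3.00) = 20.32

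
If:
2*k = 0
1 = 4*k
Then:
No Solution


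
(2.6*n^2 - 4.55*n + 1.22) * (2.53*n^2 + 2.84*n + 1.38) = 6.578*n^4 - 4.1275*n^3 - 6.2474*n^2 - 2.8142*n + 1.6836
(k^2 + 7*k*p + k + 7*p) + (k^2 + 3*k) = 2*k^2 + 7*k*p + 4*k + 7*p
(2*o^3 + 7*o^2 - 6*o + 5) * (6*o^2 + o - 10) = 12*o^5 + 44*o^4 - 49*o^3 - 46*o^2 + 65*o - 50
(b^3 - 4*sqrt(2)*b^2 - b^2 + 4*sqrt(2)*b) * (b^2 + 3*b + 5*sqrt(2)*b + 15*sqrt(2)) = b^5 + sqrt(2)*b^4 + 2*b^4 - 43*b^3 + 2*sqrt(2)*b^3 - 80*b^2 - 3*sqrt(2)*b^2 + 120*b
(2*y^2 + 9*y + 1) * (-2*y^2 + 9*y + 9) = -4*y^4 + 97*y^2 + 90*y + 9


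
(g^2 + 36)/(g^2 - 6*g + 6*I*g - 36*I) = (g - 6*I)/(g - 6)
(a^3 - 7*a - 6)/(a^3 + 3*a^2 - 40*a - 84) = (a^2 - 2*a - 3)/(a^2 + a - 42)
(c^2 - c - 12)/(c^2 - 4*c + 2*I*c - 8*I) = (c + 3)/(c + 2*I)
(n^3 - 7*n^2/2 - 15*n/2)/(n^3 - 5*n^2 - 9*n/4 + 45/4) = 2*n/(2*n - 3)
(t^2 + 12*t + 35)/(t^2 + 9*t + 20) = (t + 7)/(t + 4)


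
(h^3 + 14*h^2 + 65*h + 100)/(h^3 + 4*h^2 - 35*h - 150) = (h + 4)/(h - 6)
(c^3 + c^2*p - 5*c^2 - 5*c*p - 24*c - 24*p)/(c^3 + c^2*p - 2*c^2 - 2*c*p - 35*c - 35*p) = (c^2 - 5*c - 24)/(c^2 - 2*c - 35)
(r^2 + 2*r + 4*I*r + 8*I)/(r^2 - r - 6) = (r + 4*I)/(r - 3)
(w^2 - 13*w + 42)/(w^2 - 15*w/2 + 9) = 2*(w - 7)/(2*w - 3)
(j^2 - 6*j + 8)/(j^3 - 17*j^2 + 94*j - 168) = (j - 2)/(j^2 - 13*j + 42)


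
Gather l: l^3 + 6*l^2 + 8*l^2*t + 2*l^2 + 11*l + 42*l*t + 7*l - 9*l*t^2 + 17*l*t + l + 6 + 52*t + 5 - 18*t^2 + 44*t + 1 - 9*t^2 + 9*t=l^3 + l^2*(8*t + 8) + l*(-9*t^2 + 59*t + 19) - 27*t^2 + 105*t + 12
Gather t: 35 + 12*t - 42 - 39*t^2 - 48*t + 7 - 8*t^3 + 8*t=-8*t^3 - 39*t^2 - 28*t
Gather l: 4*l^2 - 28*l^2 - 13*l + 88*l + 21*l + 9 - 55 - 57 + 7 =-24*l^2 + 96*l - 96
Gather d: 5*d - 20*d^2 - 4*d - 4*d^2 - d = -24*d^2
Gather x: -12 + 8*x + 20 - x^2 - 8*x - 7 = 1 - x^2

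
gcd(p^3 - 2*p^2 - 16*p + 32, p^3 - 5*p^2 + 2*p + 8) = p^2 - 6*p + 8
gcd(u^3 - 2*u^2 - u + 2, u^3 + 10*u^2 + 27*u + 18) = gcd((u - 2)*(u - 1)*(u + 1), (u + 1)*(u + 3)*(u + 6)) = u + 1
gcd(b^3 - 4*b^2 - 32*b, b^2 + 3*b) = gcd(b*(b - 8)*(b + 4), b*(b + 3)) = b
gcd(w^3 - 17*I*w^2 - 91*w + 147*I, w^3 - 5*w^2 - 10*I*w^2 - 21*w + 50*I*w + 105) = w^2 - 10*I*w - 21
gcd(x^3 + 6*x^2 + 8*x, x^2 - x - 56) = 1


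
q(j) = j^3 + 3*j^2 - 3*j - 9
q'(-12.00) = 357.00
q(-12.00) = -1269.00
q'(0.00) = -3.00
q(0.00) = -9.00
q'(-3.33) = 10.29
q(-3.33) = -2.67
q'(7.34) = 202.67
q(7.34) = 526.05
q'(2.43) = 29.29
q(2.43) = 15.77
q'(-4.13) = 23.39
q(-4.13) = -15.88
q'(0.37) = -0.37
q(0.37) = -9.65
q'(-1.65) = -4.73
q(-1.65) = -0.37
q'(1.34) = 10.43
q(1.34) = -5.23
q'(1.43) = 11.71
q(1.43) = -4.23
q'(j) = 3*j^2 + 6*j - 3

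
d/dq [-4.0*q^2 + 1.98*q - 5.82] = 1.98 - 8.0*q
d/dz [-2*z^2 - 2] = -4*z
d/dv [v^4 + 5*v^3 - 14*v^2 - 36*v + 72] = 4*v^3 + 15*v^2 - 28*v - 36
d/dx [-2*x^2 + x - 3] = 1 - 4*x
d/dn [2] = 0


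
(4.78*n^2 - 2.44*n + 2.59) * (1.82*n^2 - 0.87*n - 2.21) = 8.6996*n^4 - 8.5994*n^3 - 3.7272*n^2 + 3.1391*n - 5.7239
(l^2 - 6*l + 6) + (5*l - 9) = l^2 - l - 3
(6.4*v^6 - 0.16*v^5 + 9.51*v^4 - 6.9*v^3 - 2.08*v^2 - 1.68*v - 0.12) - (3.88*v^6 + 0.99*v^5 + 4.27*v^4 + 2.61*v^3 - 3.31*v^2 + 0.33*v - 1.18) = 2.52*v^6 - 1.15*v^5 + 5.24*v^4 - 9.51*v^3 + 1.23*v^2 - 2.01*v + 1.06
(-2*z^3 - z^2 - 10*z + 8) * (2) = -4*z^3 - 2*z^2 - 20*z + 16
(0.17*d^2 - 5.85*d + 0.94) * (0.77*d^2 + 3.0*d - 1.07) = 0.1309*d^4 - 3.9945*d^3 - 17.0081*d^2 + 9.0795*d - 1.0058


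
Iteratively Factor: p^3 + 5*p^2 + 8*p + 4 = (p + 2)*(p^2 + 3*p + 2) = (p + 2)^2*(p + 1)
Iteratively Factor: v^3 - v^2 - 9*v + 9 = (v - 1)*(v^2 - 9) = (v - 1)*(v + 3)*(v - 3)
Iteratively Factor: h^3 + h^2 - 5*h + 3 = (h - 1)*(h^2 + 2*h - 3) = (h - 1)*(h + 3)*(h - 1)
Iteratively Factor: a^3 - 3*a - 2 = (a - 2)*(a^2 + 2*a + 1) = (a - 2)*(a + 1)*(a + 1)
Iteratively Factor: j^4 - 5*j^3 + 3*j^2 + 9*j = (j - 3)*(j^3 - 2*j^2 - 3*j) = j*(j - 3)*(j^2 - 2*j - 3) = j*(j - 3)^2*(j + 1)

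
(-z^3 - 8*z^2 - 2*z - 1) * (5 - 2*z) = 2*z^4 + 11*z^3 - 36*z^2 - 8*z - 5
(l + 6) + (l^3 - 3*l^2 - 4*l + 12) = l^3 - 3*l^2 - 3*l + 18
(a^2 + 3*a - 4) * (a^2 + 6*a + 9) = a^4 + 9*a^3 + 23*a^2 + 3*a - 36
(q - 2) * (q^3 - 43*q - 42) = q^4 - 2*q^3 - 43*q^2 + 44*q + 84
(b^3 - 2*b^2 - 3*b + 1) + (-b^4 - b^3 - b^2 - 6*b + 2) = -b^4 - 3*b^2 - 9*b + 3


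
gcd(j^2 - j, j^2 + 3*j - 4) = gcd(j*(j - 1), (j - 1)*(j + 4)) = j - 1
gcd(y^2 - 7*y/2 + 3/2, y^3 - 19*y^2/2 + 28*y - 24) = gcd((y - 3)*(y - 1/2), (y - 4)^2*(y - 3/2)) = 1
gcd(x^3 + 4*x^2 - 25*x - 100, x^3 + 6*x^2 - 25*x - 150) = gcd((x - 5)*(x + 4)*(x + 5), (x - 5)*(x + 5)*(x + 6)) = x^2 - 25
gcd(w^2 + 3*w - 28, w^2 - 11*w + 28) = w - 4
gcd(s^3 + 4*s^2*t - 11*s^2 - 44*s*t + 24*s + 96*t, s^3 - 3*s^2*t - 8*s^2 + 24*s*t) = s - 8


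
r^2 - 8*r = r*(r - 8)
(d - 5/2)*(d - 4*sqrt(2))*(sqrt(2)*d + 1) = sqrt(2)*d^3 - 7*d^2 - 5*sqrt(2)*d^2/2 - 4*sqrt(2)*d + 35*d/2 + 10*sqrt(2)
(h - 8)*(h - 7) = h^2 - 15*h + 56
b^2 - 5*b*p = b*(b - 5*p)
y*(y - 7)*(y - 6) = y^3 - 13*y^2 + 42*y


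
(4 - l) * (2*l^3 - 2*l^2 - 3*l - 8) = -2*l^4 + 10*l^3 - 5*l^2 - 4*l - 32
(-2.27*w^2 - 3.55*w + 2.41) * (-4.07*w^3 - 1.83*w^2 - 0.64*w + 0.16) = 9.2389*w^5 + 18.6026*w^4 - 1.8594*w^3 - 2.5015*w^2 - 2.1104*w + 0.3856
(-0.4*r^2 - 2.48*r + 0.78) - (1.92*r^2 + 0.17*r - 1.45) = -2.32*r^2 - 2.65*r + 2.23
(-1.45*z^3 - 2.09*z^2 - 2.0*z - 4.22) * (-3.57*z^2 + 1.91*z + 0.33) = 5.1765*z^5 + 4.6918*z^4 + 2.6696*z^3 + 10.5557*z^2 - 8.7202*z - 1.3926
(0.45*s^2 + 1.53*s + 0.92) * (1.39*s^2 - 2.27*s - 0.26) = 0.6255*s^4 + 1.1052*s^3 - 2.3113*s^2 - 2.4862*s - 0.2392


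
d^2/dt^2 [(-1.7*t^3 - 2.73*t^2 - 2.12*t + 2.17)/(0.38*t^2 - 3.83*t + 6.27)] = (2.22044604925031e-16*t^5 - 50.33216*t^3 + 285.850896*t^2 - 389.634216*t - 263.145676)/(0.054872*t^6 - 1.659156*t^5 + 19.43871*t^4 - 110.934035*t^3 + 320.738715*t^2 - 451.705221*t + 246.491883)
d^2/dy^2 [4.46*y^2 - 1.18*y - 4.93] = 8.92000000000000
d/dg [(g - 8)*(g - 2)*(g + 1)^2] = 4*g^3 - 24*g^2 - 6*g + 22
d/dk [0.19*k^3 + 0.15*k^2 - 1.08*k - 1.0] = 0.57*k^2 + 0.3*k - 1.08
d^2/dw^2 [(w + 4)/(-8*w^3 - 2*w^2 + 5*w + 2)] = 2*(-(w + 4)*(24*w^2 + 4*w - 5)^2 + (24*w^2 + 4*w + 2*(w + 4)*(12*w + 1) - 5)*(8*w^3 + 2*w^2 - 5*w - 2))/(8*w^3 + 2*w^2 - 5*w - 2)^3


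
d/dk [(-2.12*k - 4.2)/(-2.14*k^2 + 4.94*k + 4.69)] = (-4.5368*k^2 - 17.976*k + 10.8052)/(4.5796*k^4 - 21.1432*k^3 + 4.3304*k^2 + 46.3372*k + 21.9961)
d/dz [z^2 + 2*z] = 2*z + 2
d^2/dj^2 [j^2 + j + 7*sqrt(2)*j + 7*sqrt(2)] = 2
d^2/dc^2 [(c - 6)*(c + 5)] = 2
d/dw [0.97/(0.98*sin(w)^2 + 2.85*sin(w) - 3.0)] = -(1.9012*sin(w) + 2.7645)*cos(w)/(0.98*sin(w)^2 + 2.85*sin(w) - 3.0)^2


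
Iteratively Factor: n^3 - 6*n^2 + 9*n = (n - 3)*(n^2 - 3*n) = (n - 3)^2*(n)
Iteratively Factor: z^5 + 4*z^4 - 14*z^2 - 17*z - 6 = (z + 1)*(z^4 + 3*z^3 - 3*z^2 - 11*z - 6) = (z - 2)*(z + 1)*(z^3 + 5*z^2 + 7*z + 3) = (z - 2)*(z + 1)^2*(z^2 + 4*z + 3) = (z - 2)*(z + 1)^2*(z + 3)*(z + 1)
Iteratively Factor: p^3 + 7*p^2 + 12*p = (p)*(p^2 + 7*p + 12) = p*(p + 3)*(p + 4)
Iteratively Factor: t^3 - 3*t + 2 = (t - 1)*(t^2 + t - 2) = (t - 1)*(t + 2)*(t - 1)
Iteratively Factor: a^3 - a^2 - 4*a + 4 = (a - 2)*(a^2 + a - 2) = (a - 2)*(a + 2)*(a - 1)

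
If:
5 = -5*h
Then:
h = -1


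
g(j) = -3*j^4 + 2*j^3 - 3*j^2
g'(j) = -12*j^3 + 6*j^2 - 6*j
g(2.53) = -109.73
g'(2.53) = -171.11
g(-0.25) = -0.23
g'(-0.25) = 2.06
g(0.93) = -3.23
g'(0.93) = -10.04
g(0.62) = -1.12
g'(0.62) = -4.27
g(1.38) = -11.34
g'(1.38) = -28.39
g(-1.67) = -41.02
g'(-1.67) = 82.64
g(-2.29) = -122.25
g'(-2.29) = 189.31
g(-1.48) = -27.45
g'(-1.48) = 60.92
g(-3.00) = -324.00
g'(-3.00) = 396.00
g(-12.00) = -66096.00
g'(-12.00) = 21672.00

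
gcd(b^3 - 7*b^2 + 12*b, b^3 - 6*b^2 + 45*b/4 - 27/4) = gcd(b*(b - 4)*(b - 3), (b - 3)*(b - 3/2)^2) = b - 3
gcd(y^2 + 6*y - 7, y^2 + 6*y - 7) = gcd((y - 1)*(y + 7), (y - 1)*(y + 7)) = y^2 + 6*y - 7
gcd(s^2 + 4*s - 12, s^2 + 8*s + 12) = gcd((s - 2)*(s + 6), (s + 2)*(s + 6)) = s + 6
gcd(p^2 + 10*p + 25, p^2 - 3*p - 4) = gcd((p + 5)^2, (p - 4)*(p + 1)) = 1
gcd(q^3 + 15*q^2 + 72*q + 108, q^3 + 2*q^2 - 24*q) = q + 6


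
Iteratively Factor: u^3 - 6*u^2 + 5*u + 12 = (u - 4)*(u^2 - 2*u - 3) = (u - 4)*(u + 1)*(u - 3)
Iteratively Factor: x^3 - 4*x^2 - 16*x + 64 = (x + 4)*(x^2 - 8*x + 16) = (x - 4)*(x + 4)*(x - 4)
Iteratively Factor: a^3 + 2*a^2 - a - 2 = (a + 1)*(a^2 + a - 2) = (a + 1)*(a + 2)*(a - 1)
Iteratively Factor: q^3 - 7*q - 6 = (q + 2)*(q^2 - 2*q - 3) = (q + 1)*(q + 2)*(q - 3)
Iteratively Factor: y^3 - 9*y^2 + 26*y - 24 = (y - 3)*(y^2 - 6*y + 8) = (y - 4)*(y - 3)*(y - 2)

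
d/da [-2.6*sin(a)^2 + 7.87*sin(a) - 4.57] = (7.87 - 5.2*sin(a))*cos(a)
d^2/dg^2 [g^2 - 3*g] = 2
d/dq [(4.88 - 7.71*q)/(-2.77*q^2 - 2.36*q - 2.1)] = (-21.3567*q^2 + 27.0352*q + 27.7078)/(7.6729*q^4 + 13.0744*q^3 + 17.2036*q^2 + 9.912*q + 4.41)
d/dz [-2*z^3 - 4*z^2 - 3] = 2*z*(-3*z - 4)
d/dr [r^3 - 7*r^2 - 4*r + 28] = 3*r^2 - 14*r - 4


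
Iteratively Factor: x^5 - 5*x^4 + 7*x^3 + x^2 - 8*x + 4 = (x - 1)*(x^4 - 4*x^3 + 3*x^2 + 4*x - 4) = (x - 2)*(x - 1)*(x^3 - 2*x^2 - x + 2) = (x - 2)^2*(x - 1)*(x^2 - 1) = (x - 2)^2*(x - 1)^2*(x + 1)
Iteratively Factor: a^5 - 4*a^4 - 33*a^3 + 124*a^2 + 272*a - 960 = (a + 4)*(a^4 - 8*a^3 - a^2 + 128*a - 240) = (a + 4)^2*(a^3 - 12*a^2 + 47*a - 60) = (a - 3)*(a + 4)^2*(a^2 - 9*a + 20) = (a - 4)*(a - 3)*(a + 4)^2*(a - 5)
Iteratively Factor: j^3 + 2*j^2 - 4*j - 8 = (j + 2)*(j^2 - 4) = (j + 2)^2*(j - 2)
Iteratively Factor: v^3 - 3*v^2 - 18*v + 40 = (v + 4)*(v^2 - 7*v + 10) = (v - 5)*(v + 4)*(v - 2)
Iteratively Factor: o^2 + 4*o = (o + 4)*(o)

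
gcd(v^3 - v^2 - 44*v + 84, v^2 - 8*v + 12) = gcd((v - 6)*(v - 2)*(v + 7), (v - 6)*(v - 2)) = v^2 - 8*v + 12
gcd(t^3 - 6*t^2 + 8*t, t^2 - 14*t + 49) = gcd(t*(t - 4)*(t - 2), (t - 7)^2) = 1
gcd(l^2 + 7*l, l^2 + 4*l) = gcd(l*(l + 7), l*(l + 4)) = l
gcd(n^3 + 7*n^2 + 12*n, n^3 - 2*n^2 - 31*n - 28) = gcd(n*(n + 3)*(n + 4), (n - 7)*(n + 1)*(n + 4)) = n + 4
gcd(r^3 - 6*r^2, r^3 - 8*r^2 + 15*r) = r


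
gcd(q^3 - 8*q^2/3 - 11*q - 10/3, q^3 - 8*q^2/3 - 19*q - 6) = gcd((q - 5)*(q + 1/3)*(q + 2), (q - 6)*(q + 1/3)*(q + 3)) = q + 1/3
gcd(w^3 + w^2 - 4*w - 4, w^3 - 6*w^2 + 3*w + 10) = w^2 - w - 2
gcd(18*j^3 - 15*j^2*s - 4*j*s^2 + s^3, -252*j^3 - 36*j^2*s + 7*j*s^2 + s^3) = -6*j + s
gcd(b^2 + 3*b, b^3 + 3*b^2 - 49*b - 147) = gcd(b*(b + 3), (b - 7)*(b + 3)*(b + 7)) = b + 3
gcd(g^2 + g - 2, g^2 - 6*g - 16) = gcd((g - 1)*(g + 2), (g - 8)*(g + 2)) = g + 2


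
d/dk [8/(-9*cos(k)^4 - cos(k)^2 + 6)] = -(1280*sin(2*k) + 576*sin(4*k))/(9*(cos(2*k) - 1)^2 + 38*cos(2*k) - 22)^2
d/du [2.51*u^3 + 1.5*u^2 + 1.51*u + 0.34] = 7.53*u^2 + 3.0*u + 1.51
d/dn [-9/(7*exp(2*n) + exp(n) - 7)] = (126*exp(n) + 9)*exp(n)/(7*exp(2*n) + exp(n) - 7)^2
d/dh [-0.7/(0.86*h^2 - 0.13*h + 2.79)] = (1.204*h - 0.091)/(0.86*h^2 - 0.13*h + 2.79)^2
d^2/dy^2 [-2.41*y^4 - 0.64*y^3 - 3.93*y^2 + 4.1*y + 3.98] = -28.92*y^2 - 3.84*y - 7.86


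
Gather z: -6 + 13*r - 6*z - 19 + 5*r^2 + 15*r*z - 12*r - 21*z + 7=5*r^2 + r + z*(15*r - 27) - 18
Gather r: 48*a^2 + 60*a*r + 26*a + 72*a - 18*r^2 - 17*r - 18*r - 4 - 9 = 48*a^2 + 98*a - 18*r^2 + r*(60*a - 35) - 13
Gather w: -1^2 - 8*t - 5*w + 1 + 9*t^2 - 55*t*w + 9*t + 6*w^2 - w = 9*t^2 + t + 6*w^2 + w*(-55*t - 6)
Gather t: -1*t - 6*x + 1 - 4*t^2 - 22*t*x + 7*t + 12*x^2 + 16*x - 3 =-4*t^2 + t*(6 - 22*x) + 12*x^2 + 10*x - 2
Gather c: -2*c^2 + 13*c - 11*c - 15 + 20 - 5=-2*c^2 + 2*c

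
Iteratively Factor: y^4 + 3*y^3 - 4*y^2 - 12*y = (y + 3)*(y^3 - 4*y) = (y + 2)*(y + 3)*(y^2 - 2*y) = (y - 2)*(y + 2)*(y + 3)*(y)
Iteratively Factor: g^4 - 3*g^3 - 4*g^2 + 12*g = (g)*(g^3 - 3*g^2 - 4*g + 12) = g*(g + 2)*(g^2 - 5*g + 6) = g*(g - 2)*(g + 2)*(g - 3)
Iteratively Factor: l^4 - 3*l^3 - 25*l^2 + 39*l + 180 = (l + 3)*(l^3 - 6*l^2 - 7*l + 60) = (l - 4)*(l + 3)*(l^2 - 2*l - 15) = (l - 5)*(l - 4)*(l + 3)*(l + 3)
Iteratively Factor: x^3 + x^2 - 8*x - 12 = (x + 2)*(x^2 - x - 6) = (x + 2)^2*(x - 3)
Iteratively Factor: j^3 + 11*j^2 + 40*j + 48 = (j + 4)*(j^2 + 7*j + 12) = (j + 4)^2*(j + 3)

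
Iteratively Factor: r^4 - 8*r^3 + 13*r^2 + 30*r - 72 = (r - 3)*(r^3 - 5*r^2 - 2*r + 24) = (r - 3)*(r + 2)*(r^2 - 7*r + 12) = (r - 4)*(r - 3)*(r + 2)*(r - 3)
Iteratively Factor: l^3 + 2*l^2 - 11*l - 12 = (l - 3)*(l^2 + 5*l + 4) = (l - 3)*(l + 4)*(l + 1)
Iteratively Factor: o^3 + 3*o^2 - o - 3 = (o + 3)*(o^2 - 1) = (o - 1)*(o + 3)*(o + 1)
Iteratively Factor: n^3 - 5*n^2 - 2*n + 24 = (n - 4)*(n^2 - n - 6) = (n - 4)*(n - 3)*(n + 2)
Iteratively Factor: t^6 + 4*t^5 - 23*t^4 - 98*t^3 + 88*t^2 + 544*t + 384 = (t + 4)*(t^5 - 23*t^3 - 6*t^2 + 112*t + 96) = (t - 4)*(t + 4)*(t^4 + 4*t^3 - 7*t^2 - 34*t - 24) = (t - 4)*(t + 4)^2*(t^3 - 7*t - 6) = (t - 4)*(t + 1)*(t + 4)^2*(t^2 - t - 6) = (t - 4)*(t - 3)*(t + 1)*(t + 4)^2*(t + 2)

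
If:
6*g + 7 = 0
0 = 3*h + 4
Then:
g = -7/6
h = -4/3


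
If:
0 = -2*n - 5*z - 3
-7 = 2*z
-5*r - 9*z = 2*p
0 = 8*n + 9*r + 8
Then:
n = 29/4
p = 409/12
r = -22/3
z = -7/2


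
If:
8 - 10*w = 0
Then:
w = 4/5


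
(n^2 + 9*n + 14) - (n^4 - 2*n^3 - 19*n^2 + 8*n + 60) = -n^4 + 2*n^3 + 20*n^2 + n - 46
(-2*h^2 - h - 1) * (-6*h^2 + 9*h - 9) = 12*h^4 - 12*h^3 + 15*h^2 + 9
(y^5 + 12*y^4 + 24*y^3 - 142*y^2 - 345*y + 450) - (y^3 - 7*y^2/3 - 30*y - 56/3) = y^5 + 12*y^4 + 23*y^3 - 419*y^2/3 - 315*y + 1406/3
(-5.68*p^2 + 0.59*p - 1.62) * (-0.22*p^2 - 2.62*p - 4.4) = 1.2496*p^4 + 14.7518*p^3 + 23.8026*p^2 + 1.6484*p + 7.128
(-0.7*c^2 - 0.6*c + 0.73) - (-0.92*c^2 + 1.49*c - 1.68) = 0.22*c^2 - 2.09*c + 2.41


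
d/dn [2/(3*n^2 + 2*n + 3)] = 4*(-3*n - 1)/(3*n^2 + 2*n + 3)^2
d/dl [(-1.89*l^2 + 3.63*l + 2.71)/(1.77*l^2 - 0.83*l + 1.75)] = (-4.8564*l^2 - 16.2084*l + 8.6018)/(3.1329*l^4 - 2.9382*l^3 + 6.8839*l^2 - 2.905*l + 3.0625)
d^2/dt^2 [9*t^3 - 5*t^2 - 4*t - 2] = 54*t - 10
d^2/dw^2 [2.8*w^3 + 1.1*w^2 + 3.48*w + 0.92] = 16.8*w + 2.2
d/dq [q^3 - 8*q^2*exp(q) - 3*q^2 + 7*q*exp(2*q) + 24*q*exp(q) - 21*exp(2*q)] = -8*q^2*exp(q) + 3*q^2 + 14*q*exp(2*q) + 8*q*exp(q) - 6*q - 35*exp(2*q) + 24*exp(q)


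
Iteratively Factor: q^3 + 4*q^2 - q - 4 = (q - 1)*(q^2 + 5*q + 4) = (q - 1)*(q + 1)*(q + 4)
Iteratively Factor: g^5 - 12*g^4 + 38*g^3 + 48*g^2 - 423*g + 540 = (g - 3)*(g^4 - 9*g^3 + 11*g^2 + 81*g - 180) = (g - 4)*(g - 3)*(g^3 - 5*g^2 - 9*g + 45) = (g - 4)*(g - 3)^2*(g^2 - 2*g - 15) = (g - 5)*(g - 4)*(g - 3)^2*(g + 3)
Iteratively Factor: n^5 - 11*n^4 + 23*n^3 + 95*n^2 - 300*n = (n + 3)*(n^4 - 14*n^3 + 65*n^2 - 100*n) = (n - 5)*(n + 3)*(n^3 - 9*n^2 + 20*n) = n*(n - 5)*(n + 3)*(n^2 - 9*n + 20) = n*(n - 5)*(n - 4)*(n + 3)*(n - 5)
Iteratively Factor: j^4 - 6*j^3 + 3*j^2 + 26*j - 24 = (j - 1)*(j^3 - 5*j^2 - 2*j + 24) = (j - 3)*(j - 1)*(j^2 - 2*j - 8) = (j - 4)*(j - 3)*(j - 1)*(j + 2)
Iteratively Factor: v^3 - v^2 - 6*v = (v + 2)*(v^2 - 3*v) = (v - 3)*(v + 2)*(v)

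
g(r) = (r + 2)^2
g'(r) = 2*r + 4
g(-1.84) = 0.03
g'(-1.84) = 0.32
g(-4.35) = 5.52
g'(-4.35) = -4.70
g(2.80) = 23.04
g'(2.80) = 9.60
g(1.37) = 11.36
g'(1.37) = 6.74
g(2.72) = 22.28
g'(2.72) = 9.44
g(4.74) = 45.43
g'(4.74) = 13.48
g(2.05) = 16.40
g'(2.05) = 8.10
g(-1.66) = 0.12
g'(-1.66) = 0.68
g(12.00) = 196.00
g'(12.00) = 28.00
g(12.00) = 196.00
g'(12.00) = 28.00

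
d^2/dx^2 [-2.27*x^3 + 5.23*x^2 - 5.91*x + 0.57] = 10.46 - 13.62*x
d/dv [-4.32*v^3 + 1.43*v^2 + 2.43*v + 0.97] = -12.96*v^2 + 2.86*v + 2.43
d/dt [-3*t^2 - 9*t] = -6*t - 9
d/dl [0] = 0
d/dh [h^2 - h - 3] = 2*h - 1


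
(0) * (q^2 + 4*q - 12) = 0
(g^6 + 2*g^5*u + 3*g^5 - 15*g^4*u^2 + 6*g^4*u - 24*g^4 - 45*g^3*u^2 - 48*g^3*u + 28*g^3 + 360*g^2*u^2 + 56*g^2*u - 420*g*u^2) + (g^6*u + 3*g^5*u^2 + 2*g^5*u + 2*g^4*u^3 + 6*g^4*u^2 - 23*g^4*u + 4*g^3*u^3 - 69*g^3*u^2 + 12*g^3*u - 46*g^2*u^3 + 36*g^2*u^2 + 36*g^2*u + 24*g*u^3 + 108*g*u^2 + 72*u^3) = g^6*u + g^6 + 3*g^5*u^2 + 4*g^5*u + 3*g^5 + 2*g^4*u^3 - 9*g^4*u^2 - 17*g^4*u - 24*g^4 + 4*g^3*u^3 - 114*g^3*u^2 - 36*g^3*u + 28*g^3 - 46*g^2*u^3 + 396*g^2*u^2 + 92*g^2*u + 24*g*u^3 - 312*g*u^2 + 72*u^3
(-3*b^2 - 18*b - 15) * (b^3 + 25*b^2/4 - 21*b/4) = -3*b^5 - 147*b^4/4 - 447*b^3/4 + 3*b^2/4 + 315*b/4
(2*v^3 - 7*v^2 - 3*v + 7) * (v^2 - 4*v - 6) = 2*v^5 - 15*v^4 + 13*v^3 + 61*v^2 - 10*v - 42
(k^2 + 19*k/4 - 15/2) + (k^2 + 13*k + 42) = 2*k^2 + 71*k/4 + 69/2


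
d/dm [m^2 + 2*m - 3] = 2*m + 2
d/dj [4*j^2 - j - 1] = 8*j - 1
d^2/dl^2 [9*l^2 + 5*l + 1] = 18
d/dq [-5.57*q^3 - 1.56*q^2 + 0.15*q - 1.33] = -16.71*q^2 - 3.12*q + 0.15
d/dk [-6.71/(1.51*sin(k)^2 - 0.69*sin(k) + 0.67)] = (20.2642*sin(k) - 4.6299)*cos(k)/(1.51*sin(k)^2 - 0.69*sin(k) + 0.67)^2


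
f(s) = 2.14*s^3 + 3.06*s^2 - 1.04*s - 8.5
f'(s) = 6.42*s^2 + 6.12*s - 1.04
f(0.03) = -8.53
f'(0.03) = -0.85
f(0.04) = -8.54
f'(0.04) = -0.78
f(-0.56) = -7.33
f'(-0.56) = -2.45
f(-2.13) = -13.08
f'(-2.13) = 15.05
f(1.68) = 8.54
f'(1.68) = 27.36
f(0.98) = -4.57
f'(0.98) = 11.12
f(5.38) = 407.72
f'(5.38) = 217.71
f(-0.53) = -7.41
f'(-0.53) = -2.48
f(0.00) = -8.50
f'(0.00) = -1.04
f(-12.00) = -3253.30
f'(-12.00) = 850.00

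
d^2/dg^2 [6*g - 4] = 0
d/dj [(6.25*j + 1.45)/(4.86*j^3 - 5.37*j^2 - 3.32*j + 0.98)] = (-60.75*j^3 + 12.4215*j^2 + 15.573*j + 10.939)/(23.6196*j^6 - 52.1964*j^5 - 3.4335*j^4 + 45.1824*j^3 + 0.497199999999999*j^2 - 6.5072*j + 0.9604)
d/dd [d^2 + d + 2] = 2*d + 1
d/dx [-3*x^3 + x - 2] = 1 - 9*x^2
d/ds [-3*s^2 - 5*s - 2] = -6*s - 5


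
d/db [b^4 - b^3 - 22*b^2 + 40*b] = 4*b^3 - 3*b^2 - 44*b + 40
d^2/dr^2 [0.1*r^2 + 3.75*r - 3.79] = 0.200000000000000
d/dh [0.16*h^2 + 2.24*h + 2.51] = 0.32*h + 2.24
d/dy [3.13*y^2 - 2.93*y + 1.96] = 6.26*y - 2.93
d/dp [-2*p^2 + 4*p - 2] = 4 - 4*p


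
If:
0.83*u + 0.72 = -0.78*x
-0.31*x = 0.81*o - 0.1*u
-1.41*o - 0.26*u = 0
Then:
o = 0.09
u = -0.49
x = -0.40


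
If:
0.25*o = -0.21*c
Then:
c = -1.19047619047619*o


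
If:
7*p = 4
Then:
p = 4/7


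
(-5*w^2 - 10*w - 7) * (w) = -5*w^3 - 10*w^2 - 7*w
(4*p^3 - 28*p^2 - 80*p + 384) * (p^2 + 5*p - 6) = 4*p^5 - 8*p^4 - 244*p^3 + 152*p^2 + 2400*p - 2304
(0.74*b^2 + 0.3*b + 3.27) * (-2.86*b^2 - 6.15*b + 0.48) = -2.1164*b^4 - 5.409*b^3 - 10.842*b^2 - 19.9665*b + 1.5696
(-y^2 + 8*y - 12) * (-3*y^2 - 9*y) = 3*y^4 - 15*y^3 - 36*y^2 + 108*y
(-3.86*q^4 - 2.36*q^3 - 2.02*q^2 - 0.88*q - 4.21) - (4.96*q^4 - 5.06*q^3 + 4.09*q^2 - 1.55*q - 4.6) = -8.82*q^4 + 2.7*q^3 - 6.11*q^2 + 0.67*q + 0.39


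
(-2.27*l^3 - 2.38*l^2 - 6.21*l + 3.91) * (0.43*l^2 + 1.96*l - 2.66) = -0.9761*l^5 - 5.4726*l^4 - 1.2969*l^3 - 4.1595*l^2 + 24.1822*l - 10.4006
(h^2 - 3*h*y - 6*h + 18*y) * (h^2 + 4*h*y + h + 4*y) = h^4 + h^3*y - 5*h^3 - 12*h^2*y^2 - 5*h^2*y - 6*h^2 + 60*h*y^2 - 6*h*y + 72*y^2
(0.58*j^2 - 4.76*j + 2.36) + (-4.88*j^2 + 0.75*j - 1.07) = -4.3*j^2 - 4.01*j + 1.29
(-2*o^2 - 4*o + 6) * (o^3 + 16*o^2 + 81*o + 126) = -2*o^5 - 36*o^4 - 220*o^3 - 480*o^2 - 18*o + 756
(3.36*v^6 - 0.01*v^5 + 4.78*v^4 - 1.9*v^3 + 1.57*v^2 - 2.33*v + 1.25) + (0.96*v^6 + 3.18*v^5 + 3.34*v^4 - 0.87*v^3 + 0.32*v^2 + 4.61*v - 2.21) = 4.32*v^6 + 3.17*v^5 + 8.12*v^4 - 2.77*v^3 + 1.89*v^2 + 2.28*v - 0.96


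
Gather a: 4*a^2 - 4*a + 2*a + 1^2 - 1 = 4*a^2 - 2*a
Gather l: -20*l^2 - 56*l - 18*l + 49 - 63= -20*l^2 - 74*l - 14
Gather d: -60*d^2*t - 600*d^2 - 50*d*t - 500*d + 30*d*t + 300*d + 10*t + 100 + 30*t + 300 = d^2*(-60*t - 600) + d*(-20*t - 200) + 40*t + 400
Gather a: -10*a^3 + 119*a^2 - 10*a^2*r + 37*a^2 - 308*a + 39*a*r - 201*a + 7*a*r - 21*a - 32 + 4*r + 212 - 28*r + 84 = -10*a^3 + a^2*(156 - 10*r) + a*(46*r - 530) - 24*r + 264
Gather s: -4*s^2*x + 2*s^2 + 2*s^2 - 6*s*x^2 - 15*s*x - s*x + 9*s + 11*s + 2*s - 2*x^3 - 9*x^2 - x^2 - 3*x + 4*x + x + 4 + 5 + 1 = s^2*(4 - 4*x) + s*(-6*x^2 - 16*x + 22) - 2*x^3 - 10*x^2 + 2*x + 10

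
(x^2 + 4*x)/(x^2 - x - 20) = x/(x - 5)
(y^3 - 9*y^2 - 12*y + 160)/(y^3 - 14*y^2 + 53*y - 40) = (y + 4)/(y - 1)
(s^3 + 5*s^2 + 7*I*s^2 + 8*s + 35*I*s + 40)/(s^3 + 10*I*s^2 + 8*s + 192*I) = (s^2 + s*(5 - I) - 5*I)/(s^2 + 2*I*s + 24)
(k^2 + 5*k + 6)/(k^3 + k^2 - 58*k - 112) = (k + 3)/(k^2 - k - 56)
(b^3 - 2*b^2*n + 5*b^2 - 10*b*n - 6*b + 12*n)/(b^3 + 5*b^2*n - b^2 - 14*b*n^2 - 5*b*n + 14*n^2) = (b + 6)/(b + 7*n)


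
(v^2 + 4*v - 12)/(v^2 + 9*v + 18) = (v - 2)/(v + 3)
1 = 1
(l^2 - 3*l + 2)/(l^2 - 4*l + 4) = (l - 1)/(l - 2)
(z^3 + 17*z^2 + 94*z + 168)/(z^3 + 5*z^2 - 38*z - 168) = (z + 6)/(z - 6)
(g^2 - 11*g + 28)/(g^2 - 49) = (g - 4)/(g + 7)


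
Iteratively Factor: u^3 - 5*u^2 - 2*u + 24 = (u - 4)*(u^2 - u - 6) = (u - 4)*(u - 3)*(u + 2)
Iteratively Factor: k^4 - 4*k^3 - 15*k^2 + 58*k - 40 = (k + 4)*(k^3 - 8*k^2 + 17*k - 10) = (k - 2)*(k + 4)*(k^2 - 6*k + 5) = (k - 5)*(k - 2)*(k + 4)*(k - 1)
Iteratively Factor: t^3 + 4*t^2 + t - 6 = (t + 3)*(t^2 + t - 2) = (t - 1)*(t + 3)*(t + 2)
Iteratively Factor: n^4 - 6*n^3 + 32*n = (n - 4)*(n^3 - 2*n^2 - 8*n) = (n - 4)^2*(n^2 + 2*n) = (n - 4)^2*(n + 2)*(n)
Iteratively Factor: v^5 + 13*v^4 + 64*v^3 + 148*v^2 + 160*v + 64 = (v + 4)*(v^4 + 9*v^3 + 28*v^2 + 36*v + 16) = (v + 4)^2*(v^3 + 5*v^2 + 8*v + 4) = (v + 1)*(v + 4)^2*(v^2 + 4*v + 4) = (v + 1)*(v + 2)*(v + 4)^2*(v + 2)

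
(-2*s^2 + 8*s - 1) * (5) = -10*s^2 + 40*s - 5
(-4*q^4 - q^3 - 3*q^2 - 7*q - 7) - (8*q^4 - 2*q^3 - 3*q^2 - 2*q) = -12*q^4 + q^3 - 5*q - 7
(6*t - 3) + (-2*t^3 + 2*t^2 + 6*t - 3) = -2*t^3 + 2*t^2 + 12*t - 6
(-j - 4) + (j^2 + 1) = j^2 - j - 3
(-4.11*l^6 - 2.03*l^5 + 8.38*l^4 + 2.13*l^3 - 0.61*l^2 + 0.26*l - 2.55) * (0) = 0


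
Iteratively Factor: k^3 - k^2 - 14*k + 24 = (k - 3)*(k^2 + 2*k - 8) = (k - 3)*(k + 4)*(k - 2)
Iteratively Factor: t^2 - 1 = (t + 1)*(t - 1)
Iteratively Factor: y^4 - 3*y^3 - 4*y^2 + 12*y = (y - 3)*(y^3 - 4*y) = y*(y - 3)*(y^2 - 4) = y*(y - 3)*(y + 2)*(y - 2)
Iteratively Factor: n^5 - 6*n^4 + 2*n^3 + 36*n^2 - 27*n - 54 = (n - 3)*(n^4 - 3*n^3 - 7*n^2 + 15*n + 18) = (n - 3)*(n + 2)*(n^3 - 5*n^2 + 3*n + 9) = (n - 3)^2*(n + 2)*(n^2 - 2*n - 3) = (n - 3)^3*(n + 2)*(n + 1)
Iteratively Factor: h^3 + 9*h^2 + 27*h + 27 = (h + 3)*(h^2 + 6*h + 9) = (h + 3)^2*(h + 3)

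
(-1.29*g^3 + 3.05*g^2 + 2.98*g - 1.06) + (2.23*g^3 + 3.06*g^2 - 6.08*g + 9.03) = 0.94*g^3 + 6.11*g^2 - 3.1*g + 7.97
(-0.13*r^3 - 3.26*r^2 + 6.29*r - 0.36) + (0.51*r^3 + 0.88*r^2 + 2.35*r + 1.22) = 0.38*r^3 - 2.38*r^2 + 8.64*r + 0.86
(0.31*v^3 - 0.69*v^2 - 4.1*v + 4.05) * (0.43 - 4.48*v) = -1.3888*v^4 + 3.2245*v^3 + 18.0713*v^2 - 19.907*v + 1.7415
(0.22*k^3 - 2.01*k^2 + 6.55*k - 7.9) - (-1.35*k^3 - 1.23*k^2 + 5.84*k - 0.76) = 1.57*k^3 - 0.78*k^2 + 0.71*k - 7.14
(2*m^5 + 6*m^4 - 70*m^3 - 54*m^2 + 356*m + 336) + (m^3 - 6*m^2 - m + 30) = 2*m^5 + 6*m^4 - 69*m^3 - 60*m^2 + 355*m + 366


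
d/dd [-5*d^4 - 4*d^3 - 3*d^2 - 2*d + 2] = -20*d^3 - 12*d^2 - 6*d - 2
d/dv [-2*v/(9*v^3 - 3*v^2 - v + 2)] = 2*(18*v^3 - 3*v^2 - 2)/(81*v^6 - 54*v^5 - 9*v^4 + 42*v^3 - 11*v^2 - 4*v + 4)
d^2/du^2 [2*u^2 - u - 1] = 4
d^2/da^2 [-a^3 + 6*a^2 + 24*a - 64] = 12 - 6*a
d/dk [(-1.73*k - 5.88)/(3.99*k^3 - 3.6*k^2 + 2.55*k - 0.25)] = (13.8054*k^3 + 64.1556*k^2 - 42.336*k + 15.4265)/(15.9201*k^6 - 28.728*k^5 + 33.309*k^4 - 20.355*k^3 + 8.3025*k^2 - 1.275*k + 0.0625)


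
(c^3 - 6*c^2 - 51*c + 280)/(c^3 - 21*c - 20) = (c^2 - c - 56)/(c^2 + 5*c + 4)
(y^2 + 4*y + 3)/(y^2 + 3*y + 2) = (y + 3)/(y + 2)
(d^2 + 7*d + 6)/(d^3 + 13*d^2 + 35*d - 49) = (d^2 + 7*d + 6)/(d^3 + 13*d^2 + 35*d - 49)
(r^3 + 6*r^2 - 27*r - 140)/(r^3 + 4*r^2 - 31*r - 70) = (r + 4)/(r + 2)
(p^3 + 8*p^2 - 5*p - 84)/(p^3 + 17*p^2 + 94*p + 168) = (p - 3)/(p + 6)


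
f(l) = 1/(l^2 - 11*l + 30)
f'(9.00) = -0.05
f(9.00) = 0.08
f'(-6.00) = 0.00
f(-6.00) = 0.01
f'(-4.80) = 0.00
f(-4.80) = 0.01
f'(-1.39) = 0.01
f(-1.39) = 0.02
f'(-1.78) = 0.01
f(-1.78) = 0.02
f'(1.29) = 0.03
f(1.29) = 0.06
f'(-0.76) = 0.01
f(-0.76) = 0.03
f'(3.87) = 0.56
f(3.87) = 0.42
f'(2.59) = 0.09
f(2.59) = 0.12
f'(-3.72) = 0.00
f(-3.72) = 0.01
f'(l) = (11 - 2*l)/(l^2 - 11*l + 30)^2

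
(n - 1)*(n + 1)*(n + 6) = n^3 + 6*n^2 - n - 6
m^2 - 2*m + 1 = (m - 1)^2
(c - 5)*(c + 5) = c^2 - 25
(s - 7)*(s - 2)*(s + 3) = s^3 - 6*s^2 - 13*s + 42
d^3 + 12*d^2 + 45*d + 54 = (d + 3)^2*(d + 6)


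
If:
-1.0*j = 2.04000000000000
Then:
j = -2.04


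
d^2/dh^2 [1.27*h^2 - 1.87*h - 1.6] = 2.54000000000000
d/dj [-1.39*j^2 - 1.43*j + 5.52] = -2.78*j - 1.43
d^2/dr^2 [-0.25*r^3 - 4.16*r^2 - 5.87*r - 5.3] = -1.5*r - 8.32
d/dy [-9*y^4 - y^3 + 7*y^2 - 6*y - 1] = -36*y^3 - 3*y^2 + 14*y - 6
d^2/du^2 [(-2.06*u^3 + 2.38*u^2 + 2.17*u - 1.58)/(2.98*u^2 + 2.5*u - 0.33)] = (-2.1316282072803e-14*u^4 - 26.722672*u^3 - 59.94624*u^2 - 59.168136*u - 18.75868)/(26.463592*u^6 + 66.603*u^5 + 47.083404*u^4 + 0.873999999999999*u^3 - 5.213934*u^2 + 0.81675*u - 0.035937)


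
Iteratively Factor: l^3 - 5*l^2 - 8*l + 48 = (l - 4)*(l^2 - l - 12) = (l - 4)^2*(l + 3)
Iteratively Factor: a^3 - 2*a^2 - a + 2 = (a - 2)*(a^2 - 1) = (a - 2)*(a - 1)*(a + 1)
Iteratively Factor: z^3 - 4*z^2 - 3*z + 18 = (z - 3)*(z^2 - z - 6) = (z - 3)*(z + 2)*(z - 3)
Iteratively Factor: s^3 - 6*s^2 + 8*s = (s - 2)*(s^2 - 4*s) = (s - 4)*(s - 2)*(s)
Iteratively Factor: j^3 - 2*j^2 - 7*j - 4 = (j + 1)*(j^2 - 3*j - 4) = (j + 1)^2*(j - 4)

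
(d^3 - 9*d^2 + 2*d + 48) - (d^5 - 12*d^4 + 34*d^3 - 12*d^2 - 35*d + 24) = -d^5 + 12*d^4 - 33*d^3 + 3*d^2 + 37*d + 24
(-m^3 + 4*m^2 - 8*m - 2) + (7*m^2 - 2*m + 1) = -m^3 + 11*m^2 - 10*m - 1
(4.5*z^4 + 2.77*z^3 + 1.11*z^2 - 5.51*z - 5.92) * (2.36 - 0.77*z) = -3.465*z^5 + 8.4871*z^4 + 5.6825*z^3 + 6.8623*z^2 - 8.4452*z - 13.9712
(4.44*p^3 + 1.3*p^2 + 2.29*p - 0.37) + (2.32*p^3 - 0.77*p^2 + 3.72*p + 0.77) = 6.76*p^3 + 0.53*p^2 + 6.01*p + 0.4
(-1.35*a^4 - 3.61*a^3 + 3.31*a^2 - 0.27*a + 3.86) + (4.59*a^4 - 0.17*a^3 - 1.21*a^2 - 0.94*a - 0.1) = 3.24*a^4 - 3.78*a^3 + 2.1*a^2 - 1.21*a + 3.76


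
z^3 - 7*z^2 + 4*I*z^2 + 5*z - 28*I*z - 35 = (z - 7)*(z - I)*(z + 5*I)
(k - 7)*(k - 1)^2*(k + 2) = k^4 - 7*k^3 - 3*k^2 + 23*k - 14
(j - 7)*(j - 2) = j^2 - 9*j + 14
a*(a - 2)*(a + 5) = a^3 + 3*a^2 - 10*a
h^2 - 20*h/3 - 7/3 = (h - 7)*(h + 1/3)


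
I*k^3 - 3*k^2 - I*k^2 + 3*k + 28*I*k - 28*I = (k - 4*I)*(k + 7*I)*(I*k - I)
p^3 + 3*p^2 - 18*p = p*(p - 3)*(p + 6)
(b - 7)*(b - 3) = b^2 - 10*b + 21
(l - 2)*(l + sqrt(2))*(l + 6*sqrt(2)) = l^3 - 2*l^2 + 7*sqrt(2)*l^2 - 14*sqrt(2)*l + 12*l - 24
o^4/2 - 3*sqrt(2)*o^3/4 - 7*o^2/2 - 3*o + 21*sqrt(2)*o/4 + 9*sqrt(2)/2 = (o/2 + 1/2)*(o - 3)*(o + 2)*(o - 3*sqrt(2)/2)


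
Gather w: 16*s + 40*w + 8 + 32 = 16*s + 40*w + 40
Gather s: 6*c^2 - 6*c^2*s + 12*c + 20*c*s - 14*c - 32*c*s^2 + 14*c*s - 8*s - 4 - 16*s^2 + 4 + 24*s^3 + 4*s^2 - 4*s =6*c^2 - 2*c + 24*s^3 + s^2*(-32*c - 12) + s*(-6*c^2 + 34*c - 12)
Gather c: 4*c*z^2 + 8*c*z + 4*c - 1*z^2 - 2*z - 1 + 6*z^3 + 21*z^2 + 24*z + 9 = c*(4*z^2 + 8*z + 4) + 6*z^3 + 20*z^2 + 22*z + 8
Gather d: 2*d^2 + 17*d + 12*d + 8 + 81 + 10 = 2*d^2 + 29*d + 99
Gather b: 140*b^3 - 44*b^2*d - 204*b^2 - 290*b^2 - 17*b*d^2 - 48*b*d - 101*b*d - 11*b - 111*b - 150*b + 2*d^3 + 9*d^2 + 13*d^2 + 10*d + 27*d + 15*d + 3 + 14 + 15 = 140*b^3 + b^2*(-44*d - 494) + b*(-17*d^2 - 149*d - 272) + 2*d^3 + 22*d^2 + 52*d + 32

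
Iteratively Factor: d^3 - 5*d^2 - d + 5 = (d + 1)*(d^2 - 6*d + 5) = (d - 5)*(d + 1)*(d - 1)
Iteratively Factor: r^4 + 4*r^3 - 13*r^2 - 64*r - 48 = (r + 3)*(r^3 + r^2 - 16*r - 16) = (r + 1)*(r + 3)*(r^2 - 16) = (r - 4)*(r + 1)*(r + 3)*(r + 4)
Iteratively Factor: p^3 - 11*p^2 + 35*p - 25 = (p - 1)*(p^2 - 10*p + 25) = (p - 5)*(p - 1)*(p - 5)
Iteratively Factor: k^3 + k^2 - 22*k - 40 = (k + 2)*(k^2 - k - 20) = (k - 5)*(k + 2)*(k + 4)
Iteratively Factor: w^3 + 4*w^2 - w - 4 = (w + 1)*(w^2 + 3*w - 4) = (w + 1)*(w + 4)*(w - 1)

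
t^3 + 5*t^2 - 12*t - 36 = (t - 3)*(t + 2)*(t + 6)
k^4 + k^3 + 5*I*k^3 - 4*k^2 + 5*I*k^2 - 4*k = k*(k + 1)*(k + I)*(k + 4*I)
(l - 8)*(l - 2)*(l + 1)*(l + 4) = l^4 - 5*l^3 - 30*l^2 + 40*l + 64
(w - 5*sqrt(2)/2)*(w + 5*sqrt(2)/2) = w^2 - 25/2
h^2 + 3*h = h*(h + 3)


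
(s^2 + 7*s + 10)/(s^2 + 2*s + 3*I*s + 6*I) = (s + 5)/(s + 3*I)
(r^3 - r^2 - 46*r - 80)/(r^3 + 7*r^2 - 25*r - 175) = (r^2 - 6*r - 16)/(r^2 + 2*r - 35)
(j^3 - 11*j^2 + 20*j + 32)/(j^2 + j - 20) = (j^2 - 7*j - 8)/(j + 5)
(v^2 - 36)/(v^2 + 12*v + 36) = (v - 6)/(v + 6)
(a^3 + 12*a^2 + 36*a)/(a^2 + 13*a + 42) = a*(a + 6)/(a + 7)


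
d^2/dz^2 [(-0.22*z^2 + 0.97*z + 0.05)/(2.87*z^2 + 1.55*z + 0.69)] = (17.936926*z^3 + 5.085066*z^2 - 10.190796*z - 2.242094)/(23.639903*z^6 + 38.301585*z^5 + 37.735908*z^4 + 22.140665*z^3 + 9.072396*z^2 + 2.213865*z + 0.328509)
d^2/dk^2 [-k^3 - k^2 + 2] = -6*k - 2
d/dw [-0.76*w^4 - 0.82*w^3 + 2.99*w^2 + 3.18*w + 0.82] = -3.04*w^3 - 2.46*w^2 + 5.98*w + 3.18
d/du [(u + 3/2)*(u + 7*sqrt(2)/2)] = 2*u + 3/2 + 7*sqrt(2)/2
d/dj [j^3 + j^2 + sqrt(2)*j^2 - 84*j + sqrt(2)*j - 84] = 3*j^2 + 2*j + 2*sqrt(2)*j - 84 + sqrt(2)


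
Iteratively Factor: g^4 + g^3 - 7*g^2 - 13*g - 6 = (g + 1)*(g^3 - 7*g - 6) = (g + 1)^2*(g^2 - g - 6) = (g + 1)^2*(g + 2)*(g - 3)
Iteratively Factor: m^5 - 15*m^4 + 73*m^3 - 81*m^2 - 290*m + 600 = (m - 5)*(m^4 - 10*m^3 + 23*m^2 + 34*m - 120) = (m - 5)*(m + 2)*(m^3 - 12*m^2 + 47*m - 60) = (m - 5)*(m - 4)*(m + 2)*(m^2 - 8*m + 15) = (m - 5)^2*(m - 4)*(m + 2)*(m - 3)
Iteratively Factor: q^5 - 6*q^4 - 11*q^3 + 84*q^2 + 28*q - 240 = (q + 2)*(q^4 - 8*q^3 + 5*q^2 + 74*q - 120) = (q - 4)*(q + 2)*(q^3 - 4*q^2 - 11*q + 30) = (q - 5)*(q - 4)*(q + 2)*(q^2 + q - 6) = (q - 5)*(q - 4)*(q - 2)*(q + 2)*(q + 3)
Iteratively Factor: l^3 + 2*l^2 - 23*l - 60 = (l - 5)*(l^2 + 7*l + 12) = (l - 5)*(l + 4)*(l + 3)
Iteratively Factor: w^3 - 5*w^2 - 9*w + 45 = (w - 5)*(w^2 - 9) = (w - 5)*(w - 3)*(w + 3)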